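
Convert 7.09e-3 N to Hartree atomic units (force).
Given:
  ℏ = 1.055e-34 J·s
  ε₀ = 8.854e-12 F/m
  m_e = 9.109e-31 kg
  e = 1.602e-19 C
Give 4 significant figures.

atomic unit of force: F_au = E_h/a₀ = m_e²e⁶/((4πε₀)³ℏ⁴) = 8.220e-8 N.
7.09e-3 / 8.220e-8 = 8.626e4

8.626e4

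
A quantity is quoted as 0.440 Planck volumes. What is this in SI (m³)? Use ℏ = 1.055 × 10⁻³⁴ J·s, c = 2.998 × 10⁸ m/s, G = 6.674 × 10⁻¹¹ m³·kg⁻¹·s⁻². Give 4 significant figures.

1.859 × 10⁻¹⁰⁵ m³

One Planck volume: V_P = (ℏG/c³)^(3/2) = 4.224 × 10⁻¹⁰⁵ m³.
0.440 × 4.224 × 10⁻¹⁰⁵ m³ = 1.859 × 10⁻¹⁰⁵ m³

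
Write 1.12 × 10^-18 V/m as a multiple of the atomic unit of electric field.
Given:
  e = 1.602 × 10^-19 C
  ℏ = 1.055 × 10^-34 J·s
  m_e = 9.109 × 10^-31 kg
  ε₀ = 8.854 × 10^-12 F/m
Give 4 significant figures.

atomic unit of electric field: E_au = E_h/(e a₀) = m_e²e⁵/((4πε₀)³ℏ⁴) = 5.131 × 10^11 V/m.
1.12 × 10^-18 / 5.131 × 10^11 = 2.183 × 10^-30

2.183 × 10^-30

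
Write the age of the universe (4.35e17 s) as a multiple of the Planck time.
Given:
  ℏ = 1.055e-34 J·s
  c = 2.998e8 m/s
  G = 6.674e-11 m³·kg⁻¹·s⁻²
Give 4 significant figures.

Planck time: t_P = √(ℏG/c⁵) = 5.392e-44 s.
4.35e17 / 5.392e-44 = 8.068e60

8.068e60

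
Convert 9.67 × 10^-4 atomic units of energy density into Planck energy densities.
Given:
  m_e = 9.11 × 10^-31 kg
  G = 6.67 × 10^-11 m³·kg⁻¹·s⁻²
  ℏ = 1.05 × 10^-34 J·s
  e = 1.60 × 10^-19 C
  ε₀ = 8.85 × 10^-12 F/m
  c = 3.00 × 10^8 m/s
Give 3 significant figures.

atomic unit of energy density: u_au = E_h/a₀³ = m_e⁴e¹⁰/((4πε₀)⁵ℏ⁸) = 3.01 × 10^13 J/m³
Planck energy density: u_P = c⁷/(ℏG²) = 4.68 × 10^113 J/m³
9.67 × 10^-4 × 3.01 × 10^13 / 4.68 × 10^113 = 6.22 × 10^-104

6.22 × 10^-104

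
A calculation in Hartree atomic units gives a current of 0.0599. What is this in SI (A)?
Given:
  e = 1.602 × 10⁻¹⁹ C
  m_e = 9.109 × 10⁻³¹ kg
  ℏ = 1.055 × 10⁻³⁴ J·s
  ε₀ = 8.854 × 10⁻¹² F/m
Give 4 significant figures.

One atomic unit of electric current: I_au = e E_h/ℏ = m_e e⁵/((4πε₀)²ℏ³) = 6.612 × 10⁻³ A.
0.0599 × 6.612 × 10⁻³ A = 3.961 × 10⁻⁴ A

3.961 × 10⁻⁴ A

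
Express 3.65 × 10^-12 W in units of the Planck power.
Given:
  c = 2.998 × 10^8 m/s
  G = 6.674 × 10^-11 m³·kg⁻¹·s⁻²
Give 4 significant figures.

Planck power: P_P = c⁵/G = 3.629 × 10^52 W.
3.65 × 10^-12 / 3.629 × 10^52 = 1.006 × 10^-64

1.006 × 10^-64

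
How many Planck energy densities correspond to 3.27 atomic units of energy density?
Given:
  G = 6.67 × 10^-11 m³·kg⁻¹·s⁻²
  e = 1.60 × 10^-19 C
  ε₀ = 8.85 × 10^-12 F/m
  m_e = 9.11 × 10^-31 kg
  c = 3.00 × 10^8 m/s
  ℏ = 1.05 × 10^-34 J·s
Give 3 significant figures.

2.10 × 10^-100

atomic unit of energy density: u_au = E_h/a₀³ = m_e⁴e¹⁰/((4πε₀)⁵ℏ⁸) = 3.01 × 10^13 J/m³
Planck energy density: u_P = c⁷/(ℏG²) = 4.68 × 10^113 J/m³
3.27 × 3.01 × 10^13 / 4.68 × 10^113 = 2.10 × 10^-100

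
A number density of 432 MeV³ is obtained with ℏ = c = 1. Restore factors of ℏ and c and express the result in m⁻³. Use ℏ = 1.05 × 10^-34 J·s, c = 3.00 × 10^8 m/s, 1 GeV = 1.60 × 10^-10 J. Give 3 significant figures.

5.66 × 10^40 m⁻³

Number density is [L]⁻³ = [E]³/(ℏc)³.
1 GeV³ → 1/(ℏc)³ × (1 GeV in J)³ = 1.31 × 10^47 m⁻³.
Convert the energy scale: 432 MeV³ = 4.32 × 10^-7 GeV³.
Result: 4.32 × 10^-7 × 1.31 × 10^47 = 5.66 × 10^40 m⁻³.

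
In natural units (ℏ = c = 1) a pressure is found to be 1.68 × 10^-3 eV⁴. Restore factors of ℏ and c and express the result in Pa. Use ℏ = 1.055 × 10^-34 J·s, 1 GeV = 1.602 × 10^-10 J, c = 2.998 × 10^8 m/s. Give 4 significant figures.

0.03497 Pa

Pressure is [E]/[L]³ = [E]⁴/(ℏc)³.
1 GeV⁴ → 1/(ℏc)³ × (1 GeV in J)⁴ = 2.082 × 10^37 Pa.
Convert the energy scale: 1.68 × 10^-3 eV⁴ = 1.68 × 10^-39 GeV⁴.
Result: 1.68 × 10^-39 × 2.082 × 10^37 = 0.03497 Pa.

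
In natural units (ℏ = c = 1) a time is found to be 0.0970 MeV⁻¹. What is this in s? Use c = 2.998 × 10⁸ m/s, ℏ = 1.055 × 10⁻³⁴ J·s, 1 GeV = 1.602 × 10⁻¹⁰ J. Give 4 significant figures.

6.388 × 10⁻²³ s

A time is [E]⁻¹ in ℏ=c=1; restore one factor of ℏ.
1 GeV⁻¹ → ℏ × (1 GeV in J)⁻¹ = 6.586 × 10⁻²⁵ s.
Convert the energy scale: 0.0970 MeV⁻¹ = 97 GeV⁻¹.
Result: 97 × 6.586 × 10⁻²⁵ = 6.388 × 10⁻²³ s.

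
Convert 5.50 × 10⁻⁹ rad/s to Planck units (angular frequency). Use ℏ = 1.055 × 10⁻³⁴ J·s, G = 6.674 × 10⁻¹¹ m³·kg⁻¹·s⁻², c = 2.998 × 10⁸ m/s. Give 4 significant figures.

2.966 × 10⁻⁵²

Planck angular frequency: ω_P = √(c⁵/(ℏG)) = 1.855 × 10⁴³ rad/s.
5.50 × 10⁻⁹ / 1.855 × 10⁴³ = 2.966 × 10⁻⁵²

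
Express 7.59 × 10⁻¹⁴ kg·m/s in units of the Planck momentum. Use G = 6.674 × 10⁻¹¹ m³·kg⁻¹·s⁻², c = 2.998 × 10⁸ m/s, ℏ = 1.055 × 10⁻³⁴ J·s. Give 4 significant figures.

1.163 × 10⁻¹⁴

Planck momentum: p_P = √(ℏc³/G) = 6.527 kg·m/s.
7.59 × 10⁻¹⁴ / 6.527 = 1.163 × 10⁻¹⁴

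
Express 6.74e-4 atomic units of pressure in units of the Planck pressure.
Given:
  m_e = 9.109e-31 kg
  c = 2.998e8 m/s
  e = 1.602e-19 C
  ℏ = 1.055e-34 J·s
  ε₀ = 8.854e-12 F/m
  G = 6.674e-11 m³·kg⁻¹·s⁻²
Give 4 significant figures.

4.262e-104

atomic unit of pressure: P_au = E_h/a₀³ = m_e⁴e¹⁰/((4πε₀)⁵ℏ⁸) = 2.929e13 Pa
Planck pressure: p_P = c⁷/(ℏG²) = 4.632e113 Pa
6.74e-4 × 2.929e13 / 4.632e113 = 4.262e-104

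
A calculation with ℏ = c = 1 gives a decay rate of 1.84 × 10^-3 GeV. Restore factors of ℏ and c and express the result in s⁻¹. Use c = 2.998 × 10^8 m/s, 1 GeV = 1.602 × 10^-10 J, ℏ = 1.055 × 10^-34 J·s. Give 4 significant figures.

2.794 × 10^21 s⁻¹

A rate is [E]/ℏ; divide by ℏ.
1 GeV → 1/ℏ × (1 GeV in J) = 1.518 × 10^24 s⁻¹.
Result: 1.84 × 10^-3 × 1.518 × 10^24 = 2.794 × 10^21 s⁻¹.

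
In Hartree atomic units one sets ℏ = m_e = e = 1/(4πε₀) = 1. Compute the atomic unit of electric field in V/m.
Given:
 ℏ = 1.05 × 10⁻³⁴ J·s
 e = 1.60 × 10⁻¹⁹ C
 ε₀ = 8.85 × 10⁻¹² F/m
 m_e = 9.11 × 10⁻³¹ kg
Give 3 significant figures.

5.20 × 10¹¹ V/m

E_au = E_h/(e a₀) = m_e²e⁵/((4πε₀)³ℏ⁴)
E_h = 4.38 × 10⁻¹⁸ J
a₀ = 5.26 × 10⁻¹¹ m
E_h/(e·a₀) = 5.20 × 10¹¹ V/m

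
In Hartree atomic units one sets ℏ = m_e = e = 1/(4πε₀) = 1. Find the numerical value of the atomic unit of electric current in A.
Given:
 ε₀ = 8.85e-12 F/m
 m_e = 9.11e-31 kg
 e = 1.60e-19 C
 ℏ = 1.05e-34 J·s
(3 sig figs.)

I_au = e E_h/ℏ = m_e e⁵/((4πε₀)²ℏ³)
E_h = 4.38e-18 J
e·E_h/ℏ = 6.67e-3 A

6.67e-3 A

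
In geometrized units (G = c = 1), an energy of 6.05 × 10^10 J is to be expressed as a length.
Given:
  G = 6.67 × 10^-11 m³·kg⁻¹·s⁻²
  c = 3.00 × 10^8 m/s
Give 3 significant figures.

4.98 × 10^-34 m

Energy → length via G/c⁴.
6.05 × 10^10 J × (G/c⁴) = 4.98 × 10^-34 m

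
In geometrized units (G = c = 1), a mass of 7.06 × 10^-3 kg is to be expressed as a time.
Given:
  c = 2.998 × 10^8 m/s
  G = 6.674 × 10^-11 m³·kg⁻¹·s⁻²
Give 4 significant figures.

1.749 × 10^-38 s

Mass → time via G/c³.
7.06 × 10^-3 kg × (G/c³) = 1.749 × 10^-38 s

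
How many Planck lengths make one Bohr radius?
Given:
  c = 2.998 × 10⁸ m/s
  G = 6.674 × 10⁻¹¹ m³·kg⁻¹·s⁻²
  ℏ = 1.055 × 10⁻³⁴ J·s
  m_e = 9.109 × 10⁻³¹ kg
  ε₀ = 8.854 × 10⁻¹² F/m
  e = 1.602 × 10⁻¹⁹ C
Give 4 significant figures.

Bohr radius: a₀ = 4πε₀ℏ²/(m_e e²) = 5.297 × 10⁻¹¹ m
Planck length: ℓ_P = √(ℏG/c³) = 1.616 × 10⁻³⁵ m
ratio = 5.297 × 10⁻¹¹ / 1.616 × 10⁻³⁵ = 3.277 × 10²⁴

3.277 × 10²⁴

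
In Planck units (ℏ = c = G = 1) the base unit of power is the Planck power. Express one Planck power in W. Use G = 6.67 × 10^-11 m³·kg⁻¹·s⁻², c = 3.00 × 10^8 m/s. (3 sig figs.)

3.64 × 10^52 W

P_P = c⁵/G
  = 2.43 × 10^42 / 6.67 × 10^-11
  = 3.64 × 10^52 W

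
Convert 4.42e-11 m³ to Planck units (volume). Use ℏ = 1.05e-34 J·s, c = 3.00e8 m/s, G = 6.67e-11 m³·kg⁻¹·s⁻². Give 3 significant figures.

Planck volume: V_P = (ℏG/c³)^(3/2) = 4.18e-105 m³.
4.42e-11 / 4.18e-105 = 1.06e94

1.06e94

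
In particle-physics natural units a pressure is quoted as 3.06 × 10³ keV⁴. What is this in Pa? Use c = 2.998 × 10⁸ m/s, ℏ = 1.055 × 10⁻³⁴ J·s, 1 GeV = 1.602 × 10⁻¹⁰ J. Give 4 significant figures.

6.370 × 10¹⁶ Pa

Pressure is [E]/[L]³ = [E]⁴/(ℏc)³.
1 GeV⁴ → 1/(ℏc)³ × (1 GeV in J)⁴ = 2.082 × 10³⁷ Pa.
Convert the energy scale: 3.06 × 10³ keV⁴ = 3.06 × 10⁻²¹ GeV⁴.
Result: 3.06 × 10⁻²¹ × 2.082 × 10³⁷ = 6.370 × 10¹⁶ Pa.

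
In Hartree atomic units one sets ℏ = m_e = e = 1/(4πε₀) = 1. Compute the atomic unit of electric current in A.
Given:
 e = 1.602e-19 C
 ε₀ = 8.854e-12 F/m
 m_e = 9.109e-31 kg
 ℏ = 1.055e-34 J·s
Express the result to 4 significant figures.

6.612e-3 A

I_au = e E_h/ℏ = m_e e⁵/((4πε₀)²ℏ³)
E_h = 4.354e-18 J
e·E_h/ℏ = 6.612e-3 A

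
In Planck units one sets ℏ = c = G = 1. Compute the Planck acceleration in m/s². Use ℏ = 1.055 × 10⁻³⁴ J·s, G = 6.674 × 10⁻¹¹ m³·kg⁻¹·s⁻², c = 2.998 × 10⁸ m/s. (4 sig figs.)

5.560 × 10⁵¹ m/s²

a_P = √(c⁷/(ℏG))
  = √(3.092 × 10¹⁰³)
  = 5.560 × 10⁵¹ m/s²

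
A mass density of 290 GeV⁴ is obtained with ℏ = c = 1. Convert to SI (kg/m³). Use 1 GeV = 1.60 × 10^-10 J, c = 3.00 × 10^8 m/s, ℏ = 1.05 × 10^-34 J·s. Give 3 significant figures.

6.76 × 10^22 kg/m³

Mass density is [E]/(c²[L]³) = [E]⁴/(ℏ³c⁵).
1 GeV⁴ → 1/(ℏ³c⁵) × (1 GeV in J)⁴ = 2.33 × 10^20 kg/m³.
Result: 290 × 2.33 × 10^20 = 6.76 × 10^22 kg/m³.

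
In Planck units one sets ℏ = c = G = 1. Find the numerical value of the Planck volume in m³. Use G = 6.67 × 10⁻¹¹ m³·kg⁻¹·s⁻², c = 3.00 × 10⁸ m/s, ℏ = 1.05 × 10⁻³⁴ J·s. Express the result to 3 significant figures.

V_P = (ℏG/c³)^(3/2)
  = √(1.75 × 10⁻²⁰⁹)
  = 4.18 × 10⁻¹⁰⁵ m³

4.18 × 10⁻¹⁰⁵ m³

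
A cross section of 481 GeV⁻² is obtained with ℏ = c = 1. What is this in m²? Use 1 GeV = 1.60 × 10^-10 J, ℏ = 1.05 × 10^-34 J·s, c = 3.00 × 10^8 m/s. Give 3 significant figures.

1.86 × 10^-29 m²

Area is [L]² = [E]⁻²·(ℏc)²; restore (ℏc)².
1 GeV⁻² → (ℏc)² × (1 GeV in J)⁻² = 3.88 × 10^-32 m².
Result: 481 × 3.88 × 10^-32 = 1.86 × 10^-29 m².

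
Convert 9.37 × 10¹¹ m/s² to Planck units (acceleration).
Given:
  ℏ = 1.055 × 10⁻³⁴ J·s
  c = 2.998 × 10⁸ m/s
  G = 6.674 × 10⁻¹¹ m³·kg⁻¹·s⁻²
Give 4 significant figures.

Planck acceleration: a_P = √(c⁷/(ℏG)) = 5.560 × 10⁵¹ m/s².
9.37 × 10¹¹ / 5.560 × 10⁵¹ = 1.685 × 10⁻⁴⁰

1.685 × 10⁻⁴⁰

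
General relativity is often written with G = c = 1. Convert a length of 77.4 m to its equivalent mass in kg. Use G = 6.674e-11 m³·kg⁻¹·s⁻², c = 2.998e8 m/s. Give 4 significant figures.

Length → mass via c²/G.
77.4 m × (c²/G) = 1.042e29 kg

1.042e29 kg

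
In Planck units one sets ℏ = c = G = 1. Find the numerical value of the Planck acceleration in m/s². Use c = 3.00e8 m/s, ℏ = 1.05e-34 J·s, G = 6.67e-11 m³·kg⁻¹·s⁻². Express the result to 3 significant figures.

a_P = √(c⁷/(ℏG))
  = √(3.12e103)
  = 5.59e51 m/s²

5.59e51 m/s²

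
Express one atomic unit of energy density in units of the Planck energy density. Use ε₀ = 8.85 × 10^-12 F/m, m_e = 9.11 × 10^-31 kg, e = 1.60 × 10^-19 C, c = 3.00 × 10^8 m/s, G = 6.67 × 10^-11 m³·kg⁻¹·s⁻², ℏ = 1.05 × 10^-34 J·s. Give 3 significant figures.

6.44 × 10^-101

atomic unit of energy density: u_au = E_h/a₀³ = m_e⁴e¹⁰/((4πε₀)⁵ℏ⁸) = 3.01 × 10^13 J/m³
Planck energy density: u_P = c⁷/(ℏG²) = 4.68 × 10^113 J/m³
ratio = 3.01 × 10^13 / 4.68 × 10^113 = 6.44 × 10^-101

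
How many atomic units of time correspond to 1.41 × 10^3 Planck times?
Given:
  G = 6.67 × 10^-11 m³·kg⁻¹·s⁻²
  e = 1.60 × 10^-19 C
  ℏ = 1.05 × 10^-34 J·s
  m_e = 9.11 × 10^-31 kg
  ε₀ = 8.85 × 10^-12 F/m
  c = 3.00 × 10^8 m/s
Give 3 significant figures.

Planck time: t_P = √(ℏG/c⁵) = 5.37 × 10^-44 s
atomic unit of time: τ_au = (4πε₀)²ℏ³/(m_e e⁴) = 2.40 × 10^-17 s
1.41 × 10^3 × 5.37 × 10^-44 / 2.40 × 10^-17 = 3.16 × 10^-24

3.16 × 10^-24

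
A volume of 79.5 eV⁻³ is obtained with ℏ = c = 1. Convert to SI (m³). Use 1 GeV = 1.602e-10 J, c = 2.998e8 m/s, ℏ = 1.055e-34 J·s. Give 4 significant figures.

Volume is [L]³ = [E]⁻³·(ℏc)³.
1 GeV⁻³ → (ℏc)³ × (1 GeV in J)⁻³ = 7.696e-48 m³.
Convert the energy scale: 79.5 eV⁻³ = 7.95e28 GeV⁻³.
Result: 7.95e28 × 7.696e-48 = 6.118e-19 m³.

6.118e-19 m³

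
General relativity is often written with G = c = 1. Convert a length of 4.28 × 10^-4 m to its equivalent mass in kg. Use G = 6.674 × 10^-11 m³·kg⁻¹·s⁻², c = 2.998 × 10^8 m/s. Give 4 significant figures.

Length → mass via c²/G.
4.28 × 10^-4 m × (c²/G) = 5.764 × 10^23 kg

5.764 × 10^23 kg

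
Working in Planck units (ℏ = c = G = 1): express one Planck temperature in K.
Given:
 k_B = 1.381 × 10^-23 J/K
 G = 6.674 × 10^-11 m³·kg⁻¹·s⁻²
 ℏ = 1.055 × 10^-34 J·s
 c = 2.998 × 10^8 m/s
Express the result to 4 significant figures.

1.417 × 10^32 K

From ℏ = c = G = 1 the temperature scale is T_P = √(ℏc⁵/G) / k_B.
  = √(3.828 × 10^18) × 7.241 × 10^22
  = 1.417 × 10^32 K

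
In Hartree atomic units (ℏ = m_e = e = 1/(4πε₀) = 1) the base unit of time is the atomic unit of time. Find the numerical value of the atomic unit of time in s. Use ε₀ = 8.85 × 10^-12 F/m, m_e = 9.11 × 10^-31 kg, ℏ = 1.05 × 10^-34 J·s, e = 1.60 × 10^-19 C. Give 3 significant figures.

2.40 × 10^-17 s

τ_au = (4πε₀)²ℏ³/(m_e e⁴)
E_h = 4.38 × 10^-18 J
ℏ/E_h = 2.40 × 10^-17 s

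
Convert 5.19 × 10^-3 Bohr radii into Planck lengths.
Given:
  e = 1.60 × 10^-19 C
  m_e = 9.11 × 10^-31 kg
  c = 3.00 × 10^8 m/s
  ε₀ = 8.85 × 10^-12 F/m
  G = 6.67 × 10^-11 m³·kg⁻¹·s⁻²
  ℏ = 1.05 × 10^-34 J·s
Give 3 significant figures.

Bohr radius: a₀ = 4πε₀ℏ²/(m_e e²) = 5.26 × 10^-11 m
Planck length: ℓ_P = √(ℏG/c³) = 1.61 × 10^-35 m
5.19 × 10^-3 × 5.26 × 10^-11 / 1.61 × 10^-35 = 1.69 × 10^22

1.69 × 10^22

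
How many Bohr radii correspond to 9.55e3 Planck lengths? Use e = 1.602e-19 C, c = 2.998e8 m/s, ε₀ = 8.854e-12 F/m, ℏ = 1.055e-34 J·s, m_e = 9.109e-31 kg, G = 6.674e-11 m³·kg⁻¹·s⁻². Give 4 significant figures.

Planck length: ℓ_P = √(ℏG/c³) = 1.616e-35 m
Bohr radius: a₀ = 4πε₀ℏ²/(m_e e²) = 5.297e-11 m
9.55e3 × 1.616e-35 / 5.297e-11 = 2.914e-21

2.914e-21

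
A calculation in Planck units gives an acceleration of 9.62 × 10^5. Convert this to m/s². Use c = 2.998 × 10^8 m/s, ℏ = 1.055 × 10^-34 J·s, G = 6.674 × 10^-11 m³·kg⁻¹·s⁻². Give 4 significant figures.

One Planck acceleration: a_P = √(c⁷/(ℏG)) = 5.560 × 10^51 m/s².
9.62 × 10^5 × 5.560 × 10^51 m/s² = 5.349 × 10^57 m/s²

5.349 × 10^57 m/s²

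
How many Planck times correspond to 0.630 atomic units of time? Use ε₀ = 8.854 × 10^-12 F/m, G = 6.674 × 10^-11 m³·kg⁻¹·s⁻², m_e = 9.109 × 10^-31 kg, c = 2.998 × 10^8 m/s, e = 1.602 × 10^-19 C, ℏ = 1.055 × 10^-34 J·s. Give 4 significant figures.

2.831 × 10^26

atomic unit of time: τ_au = (4πε₀)²ℏ³/(m_e e⁴) = 2.423 × 10^-17 s
Planck time: t_P = √(ℏG/c⁵) = 5.392 × 10^-44 s
0.630 × 2.423 × 10^-17 / 5.392 × 10^-44 = 2.831 × 10^26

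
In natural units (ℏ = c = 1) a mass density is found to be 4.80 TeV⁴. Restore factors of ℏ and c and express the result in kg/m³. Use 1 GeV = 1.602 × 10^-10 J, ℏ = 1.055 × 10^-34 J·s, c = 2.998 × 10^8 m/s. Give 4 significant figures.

1.112 × 10^33 kg/m³

Mass density is [E]/(c²[L]³) = [E]⁴/(ℏ³c⁵).
1 GeV⁴ → 1/(ℏ³c⁵) × (1 GeV in J)⁴ = 2.316 × 10^20 kg/m³.
Convert the energy scale: 4.80 TeV⁴ = 4.80 × 10^12 GeV⁴.
Result: 4.80 × 10^12 × 2.316 × 10^20 = 1.112 × 10^33 kg/m³.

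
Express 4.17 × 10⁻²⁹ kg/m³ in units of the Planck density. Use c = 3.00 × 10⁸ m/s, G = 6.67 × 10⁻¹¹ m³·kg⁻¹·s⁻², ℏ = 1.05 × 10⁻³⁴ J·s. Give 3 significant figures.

8.02 × 10⁻¹²⁶

Planck density: ρ_P = c⁵/(ℏG²) = 5.20 × 10⁹⁶ kg/m³.
4.17 × 10⁻²⁹ / 5.20 × 10⁹⁶ = 8.02 × 10⁻¹²⁶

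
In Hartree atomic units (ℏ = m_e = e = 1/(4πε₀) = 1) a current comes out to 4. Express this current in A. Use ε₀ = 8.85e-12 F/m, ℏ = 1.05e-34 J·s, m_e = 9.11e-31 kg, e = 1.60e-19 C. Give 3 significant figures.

0.0267 A

One atomic unit of electric current: I_au = e E_h/ℏ = m_e e⁵/((4πε₀)²ℏ³) = 6.67e-3 A.
4 × 6.67e-3 A = 0.0267 A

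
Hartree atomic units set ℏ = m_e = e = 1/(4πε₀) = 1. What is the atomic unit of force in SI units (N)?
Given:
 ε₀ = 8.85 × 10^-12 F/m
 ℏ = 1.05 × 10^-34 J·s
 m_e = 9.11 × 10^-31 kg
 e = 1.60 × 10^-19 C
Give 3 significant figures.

Dimensional analysis gives F_au = E_h/a₀ = m_e²e⁶/((4πε₀)³ℏ⁴).
E_h = 4.38 × 10^-18 J
a₀ = 5.26 × 10^-11 m
E_h/a₀ = 8.33 × 10^-8 N

8.33 × 10^-8 N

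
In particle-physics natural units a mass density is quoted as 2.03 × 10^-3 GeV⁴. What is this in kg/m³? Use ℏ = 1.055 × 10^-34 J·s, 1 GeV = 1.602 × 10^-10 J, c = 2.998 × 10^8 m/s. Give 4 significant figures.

Mass density is [E]/(c²[L]³) = [E]⁴/(ℏ³c⁵).
1 GeV⁴ → 1/(ℏ³c⁵) × (1 GeV in J)⁴ = 2.316 × 10^20 kg/m³.
Result: 2.03 × 10^-3 × 2.316 × 10^20 = 4.701 × 10^17 kg/m³.

4.701 × 10^17 kg/m³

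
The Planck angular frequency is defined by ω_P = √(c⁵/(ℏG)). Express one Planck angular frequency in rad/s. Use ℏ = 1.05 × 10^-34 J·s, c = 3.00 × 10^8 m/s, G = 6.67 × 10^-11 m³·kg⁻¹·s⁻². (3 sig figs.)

1.86 × 10^43 rad/s

ω_P = √(c⁵/(ℏG))
  = √(3.47 × 10^86)
  = 1.86 × 10^43 rad/s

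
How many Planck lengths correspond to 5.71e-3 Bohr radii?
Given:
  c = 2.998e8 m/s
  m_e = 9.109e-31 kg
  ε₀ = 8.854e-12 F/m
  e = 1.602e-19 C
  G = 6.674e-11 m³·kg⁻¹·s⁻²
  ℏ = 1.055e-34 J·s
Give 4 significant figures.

1.871e22

Bohr radius: a₀ = 4πε₀ℏ²/(m_e e²) = 5.297e-11 m
Planck length: ℓ_P = √(ℏG/c³) = 1.616e-35 m
5.71e-3 × 5.297e-11 / 1.616e-35 = 1.871e22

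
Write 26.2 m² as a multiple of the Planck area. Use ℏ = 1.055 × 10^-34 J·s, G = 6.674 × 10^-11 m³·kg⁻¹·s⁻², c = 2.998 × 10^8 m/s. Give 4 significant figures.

1.003 × 10^71

Planck area: A_P = ℏG/c³ = 2.613 × 10^-70 m².
26.2 / 2.613 × 10^-70 = 1.003 × 10^71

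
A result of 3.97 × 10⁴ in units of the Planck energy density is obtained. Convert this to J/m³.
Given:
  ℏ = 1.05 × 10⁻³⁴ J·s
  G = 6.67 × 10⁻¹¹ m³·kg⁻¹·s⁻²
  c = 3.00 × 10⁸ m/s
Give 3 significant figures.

1.86 × 10¹¹⁸ J/m³

One Planck energy density: u_P = c⁷/(ℏG²) = 4.68 × 10¹¹³ J/m³.
3.97 × 10⁴ × 4.68 × 10¹¹³ J/m³ = 1.86 × 10¹¹⁸ J/m³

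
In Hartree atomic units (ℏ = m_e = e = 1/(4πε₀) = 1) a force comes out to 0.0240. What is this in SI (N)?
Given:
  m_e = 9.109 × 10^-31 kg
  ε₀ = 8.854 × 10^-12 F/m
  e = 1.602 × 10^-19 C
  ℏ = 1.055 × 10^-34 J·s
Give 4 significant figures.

One atomic unit of force: F_au = E_h/a₀ = m_e²e⁶/((4πε₀)³ℏ⁴) = 8.220 × 10^-8 N.
0.0240 × 8.220 × 10^-8 N = 1.973 × 10^-9 N

1.973 × 10^-9 N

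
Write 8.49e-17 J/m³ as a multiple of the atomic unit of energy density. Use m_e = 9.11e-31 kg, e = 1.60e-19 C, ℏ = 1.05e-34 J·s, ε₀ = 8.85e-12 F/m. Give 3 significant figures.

2.82e-30

atomic unit of energy density: u_au = E_h/a₀³ = m_e⁴e¹⁰/((4πε₀)⁵ℏ⁸) = 3.01e13 J/m³.
8.49e-17 / 3.01e13 = 2.82e-30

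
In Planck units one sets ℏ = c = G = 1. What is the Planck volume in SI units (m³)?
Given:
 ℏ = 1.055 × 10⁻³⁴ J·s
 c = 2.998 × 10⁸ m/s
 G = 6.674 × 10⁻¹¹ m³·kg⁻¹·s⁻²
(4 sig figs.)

4.224 × 10⁻¹⁰⁵ m³

V_P = (ℏG/c³)^(3/2)
  = √(1.784 × 10⁻²⁰⁹)
  = 4.224 × 10⁻¹⁰⁵ m³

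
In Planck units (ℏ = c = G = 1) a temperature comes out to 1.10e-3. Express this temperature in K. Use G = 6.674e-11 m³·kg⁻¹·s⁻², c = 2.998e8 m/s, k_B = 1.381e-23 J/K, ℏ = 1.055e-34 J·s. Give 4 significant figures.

One Planck temperature: T_P = √(ℏc⁵/G) / k_B = 1.417e32 K.
1.10e-3 × 1.417e32 K = 1.559e29 K

1.559e29 K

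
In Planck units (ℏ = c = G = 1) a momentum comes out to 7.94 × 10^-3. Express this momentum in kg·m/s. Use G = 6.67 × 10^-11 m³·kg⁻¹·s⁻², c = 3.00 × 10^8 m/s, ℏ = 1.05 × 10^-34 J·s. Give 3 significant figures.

One Planck momentum: p_P = √(ℏc³/G) = 6.52 kg·m/s.
7.94 × 10^-3 × 6.52 kg·m/s = 0.0518 kg·m/s

0.0518 kg·m/s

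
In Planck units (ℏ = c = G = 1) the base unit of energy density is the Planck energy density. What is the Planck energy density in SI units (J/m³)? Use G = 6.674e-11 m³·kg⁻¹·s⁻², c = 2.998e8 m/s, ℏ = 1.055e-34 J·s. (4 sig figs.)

u_P = c⁷/(ℏG²)
  = 2.177e59 / 4.699e-55
  = 4.632e113 J/m³

4.632e113 J/m³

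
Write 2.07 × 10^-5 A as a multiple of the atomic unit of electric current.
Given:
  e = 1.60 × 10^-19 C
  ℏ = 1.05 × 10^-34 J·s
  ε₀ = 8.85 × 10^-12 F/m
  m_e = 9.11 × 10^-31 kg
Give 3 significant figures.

atomic unit of electric current: I_au = e E_h/ℏ = m_e e⁵/((4πε₀)²ℏ³) = 6.67 × 10^-3 A.
2.07 × 10^-5 / 6.67 × 10^-3 = 3.10 × 10^-3

3.10 × 10^-3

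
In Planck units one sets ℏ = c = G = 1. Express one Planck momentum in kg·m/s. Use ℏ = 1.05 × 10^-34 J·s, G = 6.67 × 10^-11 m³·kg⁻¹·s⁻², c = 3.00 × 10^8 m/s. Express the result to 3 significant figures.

p_P = √(ℏc³/G)
  = √(42.5)
  = 6.52 kg·m/s

6.52 kg·m/s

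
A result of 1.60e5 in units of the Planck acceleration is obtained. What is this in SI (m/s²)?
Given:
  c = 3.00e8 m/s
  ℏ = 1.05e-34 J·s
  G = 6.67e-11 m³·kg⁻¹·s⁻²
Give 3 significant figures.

8.94e56 m/s²

One Planck acceleration: a_P = √(c⁷/(ℏG)) = 5.59e51 m/s².
1.60e5 × 5.59e51 m/s² = 8.94e56 m/s²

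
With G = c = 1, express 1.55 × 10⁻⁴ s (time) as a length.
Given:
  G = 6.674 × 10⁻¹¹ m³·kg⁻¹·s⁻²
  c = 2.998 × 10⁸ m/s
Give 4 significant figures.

4.647 × 10⁴ m

Time → length via c.
1.55 × 10⁻⁴ s × (c) = 4.647 × 10⁴ m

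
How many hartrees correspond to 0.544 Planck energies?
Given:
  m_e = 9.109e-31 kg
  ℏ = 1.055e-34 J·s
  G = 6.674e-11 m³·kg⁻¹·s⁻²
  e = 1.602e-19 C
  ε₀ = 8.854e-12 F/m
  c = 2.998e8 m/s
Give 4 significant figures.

Planck energy: E_P = √(ℏc⁵/G) = 1.957e9 J
hartree: E_h = m_e e⁴/(4πε₀ℏ)² = 4.354e-18 J
0.544 × 1.957e9 / 4.354e-18 = 2.445e26

2.445e26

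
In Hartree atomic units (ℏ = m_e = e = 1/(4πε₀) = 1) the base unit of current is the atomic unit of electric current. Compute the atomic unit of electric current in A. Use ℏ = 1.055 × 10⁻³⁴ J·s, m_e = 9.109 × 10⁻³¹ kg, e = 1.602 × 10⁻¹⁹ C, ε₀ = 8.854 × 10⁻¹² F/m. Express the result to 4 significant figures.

6.612 × 10⁻³ A

I_au = e E_h/ℏ = m_e e⁵/((4πε₀)²ℏ³)
E_h = 4.354 × 10⁻¹⁸ J
e·E_h/ℏ = 6.612 × 10⁻³ A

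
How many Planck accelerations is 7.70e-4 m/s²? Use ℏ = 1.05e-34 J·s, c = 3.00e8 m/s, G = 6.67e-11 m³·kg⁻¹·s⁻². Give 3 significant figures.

Planck acceleration: a_P = √(c⁷/(ℏG)) = 5.59e51 m/s².
7.70e-4 / 5.59e51 = 1.38e-55

1.38e-55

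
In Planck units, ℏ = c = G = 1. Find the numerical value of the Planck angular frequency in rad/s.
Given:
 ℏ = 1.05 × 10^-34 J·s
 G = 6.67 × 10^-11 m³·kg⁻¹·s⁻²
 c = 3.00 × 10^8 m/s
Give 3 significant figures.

1.86 × 10^43 rad/s

From ℏ = c = G = 1 the angular frequency scale is ω_P = √(c⁵/(ℏG)).
  = √(3.47 × 10^86)
  = 1.86 × 10^43 rad/s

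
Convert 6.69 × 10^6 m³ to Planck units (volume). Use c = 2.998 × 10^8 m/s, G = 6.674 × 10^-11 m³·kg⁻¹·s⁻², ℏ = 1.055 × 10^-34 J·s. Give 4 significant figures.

1.584 × 10^111

Planck volume: V_P = (ℏG/c³)^(3/2) = 4.224 × 10^-105 m³.
6.69 × 10^6 / 4.224 × 10^-105 = 1.584 × 10^111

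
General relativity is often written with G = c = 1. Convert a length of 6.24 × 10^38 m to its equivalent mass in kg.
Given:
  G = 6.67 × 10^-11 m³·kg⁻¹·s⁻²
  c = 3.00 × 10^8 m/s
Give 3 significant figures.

Length → mass via c²/G.
6.24 × 10^38 m × (c²/G) = 8.42 × 10^65 kg

8.42 × 10^65 kg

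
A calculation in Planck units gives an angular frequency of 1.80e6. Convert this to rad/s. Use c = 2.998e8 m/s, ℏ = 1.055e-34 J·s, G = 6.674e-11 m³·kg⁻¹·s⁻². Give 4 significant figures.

One Planck angular frequency: ω_P = √(c⁵/(ℏG)) = 1.855e43 rad/s.
1.80e6 × 1.855e43 rad/s = 3.338e49 rad/s

3.338e49 rad/s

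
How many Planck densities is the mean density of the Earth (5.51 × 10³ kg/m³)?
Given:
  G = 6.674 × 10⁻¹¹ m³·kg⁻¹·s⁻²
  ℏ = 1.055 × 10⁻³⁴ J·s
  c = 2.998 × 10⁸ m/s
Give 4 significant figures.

Planck density: ρ_P = c⁵/(ℏG²) = 5.154 × 10⁹⁶ kg/m³.
5.51 × 10³ / 5.154 × 10⁹⁶ = 1.069 × 10⁻⁹³

1.069 × 10⁻⁹³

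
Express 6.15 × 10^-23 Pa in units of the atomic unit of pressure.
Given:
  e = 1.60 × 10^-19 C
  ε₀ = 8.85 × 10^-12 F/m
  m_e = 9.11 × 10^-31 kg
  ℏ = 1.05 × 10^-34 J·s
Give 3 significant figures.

2.04 × 10^-36

atomic unit of pressure: P_au = E_h/a₀³ = m_e⁴e¹⁰/((4πε₀)⁵ℏ⁸) = 3.01 × 10^13 Pa.
6.15 × 10^-23 / 3.01 × 10^13 = 2.04 × 10^-36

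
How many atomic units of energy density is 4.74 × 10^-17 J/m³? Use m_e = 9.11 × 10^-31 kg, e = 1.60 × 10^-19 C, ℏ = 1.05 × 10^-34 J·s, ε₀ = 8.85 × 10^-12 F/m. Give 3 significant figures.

atomic unit of energy density: u_au = E_h/a₀³ = m_e⁴e¹⁰/((4πε₀)⁵ℏ⁸) = 3.01 × 10^13 J/m³.
4.74 × 10^-17 / 3.01 × 10^13 = 1.57 × 10^-30

1.57 × 10^-30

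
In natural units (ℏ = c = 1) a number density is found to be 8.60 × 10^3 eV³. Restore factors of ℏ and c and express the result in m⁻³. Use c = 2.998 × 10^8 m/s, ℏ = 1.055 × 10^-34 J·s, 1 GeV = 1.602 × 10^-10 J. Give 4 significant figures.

Number density is [L]⁻³ = [E]³/(ℏc)³.
1 GeV³ → 1/(ℏc)³ × (1 GeV in J)³ = 1.299 × 10^47 m⁻³.
Convert the energy scale: 8.60 × 10^3 eV³ = 8.60 × 10^-24 GeV³.
Result: 8.60 × 10^-24 × 1.299 × 10^47 = 1.117 × 10^24 m⁻³.

1.117 × 10^24 m⁻³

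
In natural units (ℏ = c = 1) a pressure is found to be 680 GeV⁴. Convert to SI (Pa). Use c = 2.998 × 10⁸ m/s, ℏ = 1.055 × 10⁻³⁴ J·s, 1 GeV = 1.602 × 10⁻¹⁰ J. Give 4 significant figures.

1.415 × 10⁴⁰ Pa

Pressure is [E]/[L]³ = [E]⁴/(ℏc)³.
1 GeV⁴ → 1/(ℏc)³ × (1 GeV in J)⁴ = 2.082 × 10³⁷ Pa.
Result: 680 × 2.082 × 10³⁷ = 1.415 × 10⁴⁰ Pa.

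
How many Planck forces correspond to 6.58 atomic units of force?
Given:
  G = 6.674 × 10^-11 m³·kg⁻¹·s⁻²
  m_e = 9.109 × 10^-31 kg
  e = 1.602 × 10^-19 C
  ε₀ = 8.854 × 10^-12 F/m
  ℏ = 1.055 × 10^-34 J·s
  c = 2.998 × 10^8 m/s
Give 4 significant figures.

4.468 × 10^-51

atomic unit of force: F_au = E_h/a₀ = m_e²e⁶/((4πε₀)³ℏ⁴) = 8.220 × 10^-8 N
Planck force: F_P = c⁴/G = 1.210 × 10^44 N
6.58 × 8.220 × 10^-8 / 1.210 × 10^44 = 4.468 × 10^-51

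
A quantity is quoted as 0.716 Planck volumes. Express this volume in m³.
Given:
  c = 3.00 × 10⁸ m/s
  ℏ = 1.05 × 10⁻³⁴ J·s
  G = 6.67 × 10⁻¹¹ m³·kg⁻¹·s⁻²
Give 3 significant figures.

2.99 × 10⁻¹⁰⁵ m³

One Planck volume: V_P = (ℏG/c³)^(3/2) = 4.18 × 10⁻¹⁰⁵ m³.
0.716 × 4.18 × 10⁻¹⁰⁵ m³ = 2.99 × 10⁻¹⁰⁵ m³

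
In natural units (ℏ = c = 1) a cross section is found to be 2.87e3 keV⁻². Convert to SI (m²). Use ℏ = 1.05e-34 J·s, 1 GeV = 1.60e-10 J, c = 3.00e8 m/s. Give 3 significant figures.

Area is [L]² = [E]⁻²·(ℏc)²; restore (ℏc)².
1 GeV⁻² → (ℏc)² × (1 GeV in J)⁻² = 3.88e-32 m².
Convert the energy scale: 2.87e3 keV⁻² = 2.87e15 GeV⁻².
Result: 2.87e15 × 3.88e-32 = 1.11e-16 m².

1.11e-16 m²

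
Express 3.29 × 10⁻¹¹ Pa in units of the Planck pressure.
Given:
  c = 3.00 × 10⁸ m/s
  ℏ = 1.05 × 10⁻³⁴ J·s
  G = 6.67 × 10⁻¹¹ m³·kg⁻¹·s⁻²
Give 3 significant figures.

7.03 × 10⁻¹²⁵

Planck pressure: p_P = c⁷/(ℏG²) = 4.68 × 10¹¹³ Pa.
3.29 × 10⁻¹¹ / 4.68 × 10¹¹³ = 7.03 × 10⁻¹²⁵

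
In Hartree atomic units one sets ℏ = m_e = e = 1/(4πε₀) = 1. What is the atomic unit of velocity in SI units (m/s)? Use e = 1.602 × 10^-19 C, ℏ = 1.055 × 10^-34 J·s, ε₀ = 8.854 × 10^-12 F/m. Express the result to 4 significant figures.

2.186 × 10^6 m/s

v_au = e²/(4πε₀ℏ)
  = 2.566 × 10^-38 / 1.174 × 10^-44
  = 2.186 × 10^6 m/s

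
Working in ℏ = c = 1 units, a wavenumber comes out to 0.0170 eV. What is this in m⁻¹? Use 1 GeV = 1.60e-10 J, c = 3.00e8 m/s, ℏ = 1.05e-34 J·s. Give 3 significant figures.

8.63e4 m⁻¹

Inverse length is [E]/(ℏc).
1 GeV → 1/(ℏc) × (1 GeV in J) = 5.08e15 m⁻¹.
Convert the energy scale: 0.0170 eV = 1.70e-11 GeV.
Result: 1.70e-11 × 5.08e15 = 8.63e4 m⁻¹.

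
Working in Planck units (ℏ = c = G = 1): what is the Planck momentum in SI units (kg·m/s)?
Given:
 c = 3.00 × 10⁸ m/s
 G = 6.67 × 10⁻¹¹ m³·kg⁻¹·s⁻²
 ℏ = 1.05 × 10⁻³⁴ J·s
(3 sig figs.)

6.52 kg·m/s

Dimensional analysis gives p_P = √(ℏc³/G).
  = √(42.5)
  = 6.52 kg·m/s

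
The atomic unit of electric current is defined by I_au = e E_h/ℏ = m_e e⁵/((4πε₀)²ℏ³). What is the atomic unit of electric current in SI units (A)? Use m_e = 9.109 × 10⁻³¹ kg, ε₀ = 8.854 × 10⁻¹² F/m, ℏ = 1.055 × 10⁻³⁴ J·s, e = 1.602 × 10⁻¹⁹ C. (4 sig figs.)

6.612 × 10⁻³ A

I_au = e E_h/ℏ = m_e e⁵/((4πε₀)²ℏ³)
E_h = 4.354 × 10⁻¹⁸ J
e·E_h/ℏ = 6.612 × 10⁻³ A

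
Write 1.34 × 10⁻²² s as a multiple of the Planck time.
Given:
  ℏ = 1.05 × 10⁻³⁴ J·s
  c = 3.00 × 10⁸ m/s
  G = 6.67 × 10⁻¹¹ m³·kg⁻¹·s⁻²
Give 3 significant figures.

Planck time: t_P = √(ℏG/c⁵) = 5.37 × 10⁻⁴⁴ s.
1.34 × 10⁻²² / 5.37 × 10⁻⁴⁴ = 2.50 × 10²¹

2.50 × 10²¹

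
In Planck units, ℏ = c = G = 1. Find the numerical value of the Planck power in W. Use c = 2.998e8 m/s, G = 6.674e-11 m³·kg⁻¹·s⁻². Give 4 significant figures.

3.629e52 W

The unique combination of the constants set to 1 with dimensions of power is P_P = c⁵/G.
  = 2.422e42 / 6.674e-11
  = 3.629e52 W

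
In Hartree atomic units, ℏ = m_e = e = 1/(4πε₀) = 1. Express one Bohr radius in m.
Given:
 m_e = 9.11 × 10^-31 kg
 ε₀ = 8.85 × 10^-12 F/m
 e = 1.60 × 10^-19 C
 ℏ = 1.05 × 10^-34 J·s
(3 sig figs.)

The unique combination of the constants set to 1 with dimensions of length is a₀ = 4πε₀ℏ²/(m_e e²).
  = 1.23 × 10^-78 / 2.33 × 10^-68
  = 5.26 × 10^-11 m

5.26 × 10^-11 m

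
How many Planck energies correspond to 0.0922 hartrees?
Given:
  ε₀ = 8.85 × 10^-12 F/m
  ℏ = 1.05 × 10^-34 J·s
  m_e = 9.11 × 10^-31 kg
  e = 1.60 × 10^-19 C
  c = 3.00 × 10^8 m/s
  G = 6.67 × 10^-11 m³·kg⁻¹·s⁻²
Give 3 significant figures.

2.06 × 10^-28

hartree: E_h = m_e e⁴/(4πε₀ℏ)² = 4.38 × 10^-18 J
Planck energy: E_P = √(ℏc⁵/G) = 1.96 × 10^9 J
0.0922 × 4.38 × 10^-18 / 1.96 × 10^9 = 2.06 × 10^-28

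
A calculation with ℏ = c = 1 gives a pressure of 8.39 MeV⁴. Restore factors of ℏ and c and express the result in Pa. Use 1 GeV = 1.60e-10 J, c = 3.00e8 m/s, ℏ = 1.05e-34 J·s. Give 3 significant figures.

Pressure is [E]/[L]³ = [E]⁴/(ℏc)³.
1 GeV⁴ → 1/(ℏc)³ × (1 GeV in J)⁴ = 2.10e37 Pa.
Convert the energy scale: 8.39 MeV⁴ = 8.39e-12 GeV⁴.
Result: 8.39e-12 × 2.10e37 = 1.76e26 Pa.

1.76e26 Pa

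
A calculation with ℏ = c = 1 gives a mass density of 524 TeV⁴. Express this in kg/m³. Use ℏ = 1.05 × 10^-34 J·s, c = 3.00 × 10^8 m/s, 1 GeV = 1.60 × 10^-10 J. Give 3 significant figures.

1.22 × 10^35 kg/m³

Mass density is [E]/(c²[L]³) = [E]⁴/(ℏ³c⁵).
1 GeV⁴ → 1/(ℏ³c⁵) × (1 GeV in J)⁴ = 2.33 × 10^20 kg/m³.
Convert the energy scale: 524 TeV⁴ = 5.24 × 10^14 GeV⁴.
Result: 5.24 × 10^14 × 2.33 × 10^20 = 1.22 × 10^35 kg/m³.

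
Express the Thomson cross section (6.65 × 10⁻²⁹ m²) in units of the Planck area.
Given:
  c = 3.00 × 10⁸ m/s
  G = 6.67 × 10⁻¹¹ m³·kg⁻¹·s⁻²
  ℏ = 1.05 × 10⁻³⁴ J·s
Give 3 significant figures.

2.56 × 10⁴¹

Planck area: A_P = ℏG/c³ = 2.59 × 10⁻⁷⁰ m².
6.65 × 10⁻²⁹ / 2.59 × 10⁻⁷⁰ = 2.56 × 10⁴¹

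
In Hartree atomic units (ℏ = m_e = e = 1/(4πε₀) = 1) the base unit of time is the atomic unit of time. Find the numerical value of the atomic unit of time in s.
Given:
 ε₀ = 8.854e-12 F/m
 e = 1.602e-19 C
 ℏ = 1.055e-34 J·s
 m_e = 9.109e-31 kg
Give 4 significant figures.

τ_au = (4πε₀)²ℏ³/(m_e e⁴)
E_h = 4.354e-18 J
ℏ/E_h = 2.423e-17 s

2.423e-17 s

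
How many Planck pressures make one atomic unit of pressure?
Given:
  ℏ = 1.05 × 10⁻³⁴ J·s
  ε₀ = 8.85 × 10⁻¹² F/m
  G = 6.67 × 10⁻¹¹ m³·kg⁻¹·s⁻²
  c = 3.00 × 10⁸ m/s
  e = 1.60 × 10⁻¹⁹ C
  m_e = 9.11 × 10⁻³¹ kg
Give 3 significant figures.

atomic unit of pressure: P_au = E_h/a₀³ = m_e⁴e¹⁰/((4πε₀)⁵ℏ⁸) = 3.01 × 10¹³ Pa
Planck pressure: p_P = c⁷/(ℏG²) = 4.68 × 10¹¹³ Pa
ratio = 3.01 × 10¹³ / 4.68 × 10¹¹³ = 6.44 × 10⁻¹⁰¹

6.44 × 10⁻¹⁰¹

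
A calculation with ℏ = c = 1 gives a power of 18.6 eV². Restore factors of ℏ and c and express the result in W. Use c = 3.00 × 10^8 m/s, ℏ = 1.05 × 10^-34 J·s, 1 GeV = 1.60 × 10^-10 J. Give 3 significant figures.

Power is [E]/[T] = [E]²/ℏ.
1 GeV² → 1/ℏ × (1 GeV in J)² = 2.44 × 10^14 W.
Convert the energy scale: 18.6 eV² = 1.86 × 10^-17 GeV².
Result: 1.86 × 10^-17 × 2.44 × 10^14 = 4.53 × 10^-3 W.

4.53 × 10^-3 W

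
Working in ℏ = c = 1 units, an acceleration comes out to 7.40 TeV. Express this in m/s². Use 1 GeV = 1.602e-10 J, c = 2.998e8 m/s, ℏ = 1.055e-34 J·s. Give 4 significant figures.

Acceleration is [L]/[T]² = c·[E]/ℏ.
1 GeV → c/ℏ × (1 GeV in J) = 4.552e32 m/s².
Convert the energy scale: 7.40 TeV = 7.40e3 GeV.
Result: 7.40e3 × 4.552e32 = 3.369e36 m/s².

3.369e36 m/s²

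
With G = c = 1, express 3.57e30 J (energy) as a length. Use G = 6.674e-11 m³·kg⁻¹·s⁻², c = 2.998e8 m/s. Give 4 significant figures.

Energy → length via G/c⁴.
3.57e30 J × (G/c⁴) = 2.949e-14 m

2.949e-14 m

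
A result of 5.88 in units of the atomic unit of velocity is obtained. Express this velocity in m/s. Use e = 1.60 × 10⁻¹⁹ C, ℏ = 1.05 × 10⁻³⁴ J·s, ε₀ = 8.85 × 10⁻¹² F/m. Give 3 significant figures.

1.29 × 10⁷ m/s

One atomic unit of velocity: v_au = e²/(4πε₀ℏ) = 2.19 × 10⁶ m/s.
5.88 × 2.19 × 10⁶ m/s = 1.29 × 10⁷ m/s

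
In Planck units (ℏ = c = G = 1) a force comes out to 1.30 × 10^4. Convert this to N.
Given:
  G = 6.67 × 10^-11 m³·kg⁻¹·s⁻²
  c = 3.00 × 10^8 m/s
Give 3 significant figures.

1.58 × 10^48 N

One Planck force: F_P = c⁴/G = 1.21 × 10^44 N.
1.30 × 10^4 × 1.21 × 10^44 N = 1.58 × 10^48 N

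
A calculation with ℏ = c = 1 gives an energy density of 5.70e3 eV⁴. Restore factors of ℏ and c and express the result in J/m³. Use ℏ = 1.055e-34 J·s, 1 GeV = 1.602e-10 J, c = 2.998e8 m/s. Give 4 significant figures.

[E]/[L]³ = [E]⁴/(ℏc)³; restore (ℏc)⁻³.
1 GeV⁴ → 1/(ℏc)³ × (1 GeV in J)⁴ = 2.082e37 J/m³.
Convert the energy scale: 5.70e3 eV⁴ = 5.70e-33 GeV⁴.
Result: 5.70e-33 × 2.082e37 = 1.187e5 J/m³.

1.187e5 J/m³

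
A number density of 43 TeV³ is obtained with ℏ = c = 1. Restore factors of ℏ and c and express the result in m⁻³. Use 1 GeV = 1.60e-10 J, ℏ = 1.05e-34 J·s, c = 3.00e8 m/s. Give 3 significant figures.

5.64e57 m⁻³

Number density is [L]⁻³ = [E]³/(ℏc)³.
1 GeV³ → 1/(ℏc)³ × (1 GeV in J)³ = 1.31e47 m⁻³.
Convert the energy scale: 43 TeV³ = 4.30e10 GeV³.
Result: 4.30e10 × 1.31e47 = 5.64e57 m⁻³.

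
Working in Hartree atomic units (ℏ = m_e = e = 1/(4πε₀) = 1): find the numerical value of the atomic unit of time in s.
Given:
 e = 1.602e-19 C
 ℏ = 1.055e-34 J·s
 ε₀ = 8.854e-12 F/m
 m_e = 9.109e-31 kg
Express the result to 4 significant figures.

2.423e-17 s

From ℏ = m_e = e = 1/(4πε₀) = 1 the time scale is τ_au = (4πε₀)²ℏ³/(m_e e⁴).
E_h = 4.354e-18 J
ℏ/E_h = 2.423e-17 s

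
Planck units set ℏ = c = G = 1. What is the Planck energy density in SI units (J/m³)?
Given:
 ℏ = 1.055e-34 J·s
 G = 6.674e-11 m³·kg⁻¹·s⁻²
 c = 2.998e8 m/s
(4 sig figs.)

Dimensional analysis gives u_P = c⁷/(ℏG²).
  = 2.177e59 / 4.699e-55
  = 4.632e113 J/m³

4.632e113 J/m³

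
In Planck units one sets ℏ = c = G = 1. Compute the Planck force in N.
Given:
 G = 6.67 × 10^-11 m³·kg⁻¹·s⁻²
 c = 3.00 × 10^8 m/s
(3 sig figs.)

F_P = c⁴/G
  = 8.10 × 10^33 / 6.67 × 10^-11
  = 1.21 × 10^44 N

1.21 × 10^44 N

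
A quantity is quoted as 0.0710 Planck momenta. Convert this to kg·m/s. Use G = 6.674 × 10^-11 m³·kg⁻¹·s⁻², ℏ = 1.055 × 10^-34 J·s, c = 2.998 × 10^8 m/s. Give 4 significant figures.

0.4634 kg·m/s

One Planck momentum: p_P = √(ℏc³/G) = 6.527 kg·m/s.
0.0710 × 6.527 kg·m/s = 0.4634 kg·m/s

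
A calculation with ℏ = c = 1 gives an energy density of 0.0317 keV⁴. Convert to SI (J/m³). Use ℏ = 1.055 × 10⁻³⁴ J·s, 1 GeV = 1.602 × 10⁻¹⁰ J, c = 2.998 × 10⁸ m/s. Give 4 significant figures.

6.599 × 10¹¹ J/m³

[E]/[L]³ = [E]⁴/(ℏc)³; restore (ℏc)⁻³.
1 GeV⁴ → 1/(ℏc)³ × (1 GeV in J)⁴ = 2.082 × 10³⁷ J/m³.
Convert the energy scale: 0.0317 keV⁴ = 3.17 × 10⁻²⁶ GeV⁴.
Result: 3.17 × 10⁻²⁶ × 2.082 × 10³⁷ = 6.599 × 10¹¹ J/m³.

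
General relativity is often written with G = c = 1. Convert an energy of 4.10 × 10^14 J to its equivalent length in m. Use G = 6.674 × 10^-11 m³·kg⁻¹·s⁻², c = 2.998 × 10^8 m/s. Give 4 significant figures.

3.387 × 10^-30 m

Energy → length via G/c⁴.
4.10 × 10^14 J × (G/c⁴) = 3.387 × 10^-30 m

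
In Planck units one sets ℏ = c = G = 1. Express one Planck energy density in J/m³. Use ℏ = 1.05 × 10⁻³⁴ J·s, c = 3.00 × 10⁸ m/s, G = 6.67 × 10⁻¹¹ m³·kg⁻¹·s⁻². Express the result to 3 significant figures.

4.68 × 10¹¹³ J/m³

u_P = c⁷/(ℏG²)
  = 2.19 × 10⁵⁹ / 4.67 × 10⁻⁵⁵
  = 4.68 × 10¹¹³ J/m³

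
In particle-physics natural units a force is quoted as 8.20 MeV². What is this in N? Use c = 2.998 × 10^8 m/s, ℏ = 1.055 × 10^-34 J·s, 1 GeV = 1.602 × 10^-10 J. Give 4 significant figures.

6.654 N

Force is [E]/[L] = [E]²/(ℏc); restore (ℏc)⁻¹.
1 GeV² → 1/(ℏc) × (1 GeV in J)² = 8.114 × 10^5 N.
Convert the energy scale: 8.20 MeV² = 8.20 × 10^-6 GeV².
Result: 8.20 × 10^-6 × 8.114 × 10^5 = 6.654 N.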